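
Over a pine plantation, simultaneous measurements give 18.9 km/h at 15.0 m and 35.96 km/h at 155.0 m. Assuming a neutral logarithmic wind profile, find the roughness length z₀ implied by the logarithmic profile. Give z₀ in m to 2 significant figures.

z₀ ≈ 1.1 m

Log law: V(z) ∝ ln(z/z₀). With r = V₁/V₂ = 18.9/35.96 = 0.52558,
r · ln(z₂/z₀) = ln(z₁/z₀) ⇒ ln z₀ = (ln z₁ − r·ln z₂)/(1 − r)
ln z₀ = (2.70805 − 0.52558×5.04343) / 0.47442 = 0.1208
z₀ = exp(0.1208) = 1.128 m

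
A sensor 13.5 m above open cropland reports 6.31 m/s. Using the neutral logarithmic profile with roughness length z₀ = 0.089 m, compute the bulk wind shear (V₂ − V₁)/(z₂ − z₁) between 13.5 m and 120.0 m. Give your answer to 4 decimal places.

0.0258 m/s/m

Log law: V₂ = V₁ · ln(z₂/z₀)/ln(z₁/z₀) = 6.31 × 7.2066/5.0218 = 9.0552 m/s
ΔV/Δz = (9.0552 − 6.31)/(120.0 − 13.5) = 2.7452/106.5000 = 0.02578 m/s/m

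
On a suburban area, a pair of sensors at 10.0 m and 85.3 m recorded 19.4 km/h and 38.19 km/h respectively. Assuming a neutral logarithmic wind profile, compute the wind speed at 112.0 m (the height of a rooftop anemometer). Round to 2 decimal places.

Log law: V ∝ ln(z/z₀). From the pair, with r = V₁/V₂ = 0.50799,
ln z₀ = (ln z₁ − r·ln z₂)/(1 − r) = (2.3026 − 0.50799×4.4462)/0.49201 = 0.0894 → z₀ = 1.094 m
V₃ = V₁ · ln(z₃/z₀)/ln(z₁/z₀) = 19.4 × 4.6291/2.2132 = 40.5771 km/h

40.58 km/h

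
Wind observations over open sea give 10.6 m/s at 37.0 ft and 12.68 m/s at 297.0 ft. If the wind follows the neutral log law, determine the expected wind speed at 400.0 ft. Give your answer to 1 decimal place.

Log law: V ∝ ln(z/z₀). From the pair, with r = V₁/V₂ = 0.83596,
ln z₀ = (ln z₁ − r·ln z₂)/(1 − r) = (3.6109 − 0.83596×5.6937)/0.16404 = -7.0034 → z₀ = 0.0009088 ft
V₃ = V₁ · ln(z₃/z₀)/ln(z₁/z₀) = 10.6 × 12.9949/10.6143 = 12.9773 m/s

13.0 m/s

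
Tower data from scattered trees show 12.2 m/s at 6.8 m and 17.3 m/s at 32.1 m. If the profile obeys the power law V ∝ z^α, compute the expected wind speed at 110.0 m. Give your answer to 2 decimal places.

First find α: α = ln(V₂/V₁)/ln(z₂/z₁) = ln(17.3/12.2)/ln(32.1/6.8) = 0.34927/1.55193 = 0.2251
Extrapolate from 32.1 m to 110.0 m: V₃ = 17.3 × (110.0/32.1)^0.2251 = 17.3 × 1.3194 = 22.8258 m/s

22.83 m/s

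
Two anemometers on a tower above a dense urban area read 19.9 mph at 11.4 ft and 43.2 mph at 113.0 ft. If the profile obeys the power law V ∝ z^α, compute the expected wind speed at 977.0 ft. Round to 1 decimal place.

First find α: α = ln(V₂/V₁)/ln(z₂/z₁) = ln(43.2/19.9)/ln(113.0/11.4) = 0.77512/2.29377 = 0.3379
Extrapolate from 113.0 ft to 977.0 ft: V₃ = 43.2 × (977.0/113.0)^0.3379 = 43.2 × 2.0729 = 89.5480 mph

89.5 mph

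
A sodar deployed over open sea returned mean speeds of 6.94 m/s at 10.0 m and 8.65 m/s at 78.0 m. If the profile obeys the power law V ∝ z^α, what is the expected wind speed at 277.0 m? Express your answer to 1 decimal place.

First find α: α = ln(V₂/V₁)/ln(z₂/z₁) = ln(8.65/6.94)/ln(78.0/10.0) = 0.22026/2.05412 = 0.1072
Extrapolate from 78.0 m to 277.0 m: V₃ = 8.65 × (277.0/78.0)^0.1072 = 8.65 × 1.1456 = 9.9091 m/s

9.9 m/s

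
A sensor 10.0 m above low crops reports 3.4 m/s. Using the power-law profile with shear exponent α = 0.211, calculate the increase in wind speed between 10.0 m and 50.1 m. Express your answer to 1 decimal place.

1.4 m/s

Power law: V₂ = V₁ · (z₂/z₁)^α = 3.4 × (5.0100)^0.211 = 4.7769 m/s
ΔV = 4.7769 − 3.4 = 1.3769 m/s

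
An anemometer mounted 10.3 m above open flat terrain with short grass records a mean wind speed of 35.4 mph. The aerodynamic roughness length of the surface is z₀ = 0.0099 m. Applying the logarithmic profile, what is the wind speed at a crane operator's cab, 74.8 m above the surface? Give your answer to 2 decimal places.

45.50 mph

Log law: V(z) ∝ ln(z/z₀), so V₂/V₁ = ln(z₂/z₀) / ln(z₁/z₀).
ln(74.8/0.0099) = 8.9300, ln(10.3/0.0099) = 6.9474
V₂ = 35.4 × 8.9300/6.9474 = 35.4 × 1.2854 = 45.5026 mph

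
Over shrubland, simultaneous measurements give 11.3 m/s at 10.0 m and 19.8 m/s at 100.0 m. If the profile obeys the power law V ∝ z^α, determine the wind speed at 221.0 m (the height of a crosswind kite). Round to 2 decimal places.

24.02 m/s

First find α: α = ln(V₂/V₁)/ln(z₂/z₁) = ln(19.8/11.3)/ln(100.0/10.0) = 0.56088/2.30259 = 0.2436
Extrapolate from 100.0 m to 221.0 m: V₃ = 19.8 × (221.0/100.0)^0.2436 = 19.8 × 1.2131 = 24.0190 m/s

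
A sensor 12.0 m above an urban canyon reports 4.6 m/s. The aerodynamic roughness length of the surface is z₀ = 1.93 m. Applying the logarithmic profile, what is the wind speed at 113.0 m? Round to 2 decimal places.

Log law: V(z) ∝ ln(z/z₀), so V₂/V₁ = ln(z₂/z₀) / ln(z₁/z₀).
ln(113.0/1.93) = 4.0699, ln(12.0/1.93) = 1.8274
V₂ = 4.6 × 4.0699/1.8274 = 4.6 × 2.2272 = 10.2449 m/s

10.24 m/s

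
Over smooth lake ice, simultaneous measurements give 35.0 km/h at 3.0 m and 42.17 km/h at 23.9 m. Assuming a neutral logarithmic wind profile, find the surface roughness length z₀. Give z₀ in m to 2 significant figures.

Log law: V(z) ∝ ln(z/z₀). With r = V₁/V₂ = 35.0/42.17 = 0.82997,
r · ln(z₂/z₀) = ln(z₁/z₀) ⇒ ln z₀ = (ln z₁ − r·ln z₂)/(1 − r)
ln z₀ = (1.09861 − 0.82997×3.17388) / 0.17003 = -9.0317
z₀ = exp(-9.0317) = 0.0001196 m

z₀ ≈ 0.00012 m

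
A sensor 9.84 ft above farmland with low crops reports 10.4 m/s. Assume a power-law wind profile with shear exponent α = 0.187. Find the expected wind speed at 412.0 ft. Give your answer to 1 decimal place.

Power-law profile: V₂ = V₁ · (z₂/z₁)^α
V₂ = 10.4 × (412.0/9.84)^0.187 = 10.4 × (41.8699)^0.187
    = 10.4 × 2.0105 = 20.9088 m/s

20.9 m/s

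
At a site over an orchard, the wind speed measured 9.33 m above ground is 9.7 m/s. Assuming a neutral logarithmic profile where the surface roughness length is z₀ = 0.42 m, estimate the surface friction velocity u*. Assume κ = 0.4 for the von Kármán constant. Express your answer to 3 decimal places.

Log law: V(z) = (u*/κ) · ln(z/z₀) ⇒ u* = κ · V / ln(z/z₀)
u* = 0.4 × 9.7 / ln(9.33/0.42) = 0.4 × 9.7 / 3.1007
   = 3.8800 / 3.1007 = 1.2513 m/s

u* ≈ 1.251 m/s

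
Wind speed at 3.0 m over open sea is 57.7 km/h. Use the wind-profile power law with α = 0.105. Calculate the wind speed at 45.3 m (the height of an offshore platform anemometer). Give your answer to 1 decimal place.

Power-law profile: V₂ = V₁ · (z₂/z₁)^α
V₂ = 57.7 × (45.3/3.0)^0.105 = 57.7 × (15.1000)^0.105
    = 57.7 × 1.3298 = 76.7306 km/h

76.7 km/h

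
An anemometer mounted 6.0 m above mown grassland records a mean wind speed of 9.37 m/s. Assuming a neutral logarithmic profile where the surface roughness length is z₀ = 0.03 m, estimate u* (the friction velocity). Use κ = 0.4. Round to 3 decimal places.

u* ≈ 0.707 m/s

Log law: V(z) = (u*/κ) · ln(z/z₀) ⇒ u* = κ · V / ln(z/z₀)
u* = 0.4 × 9.37 / ln(6.0/0.03) = 0.4 × 9.37 / 5.2983
   = 3.7480 / 5.2983 = 0.7074 m/s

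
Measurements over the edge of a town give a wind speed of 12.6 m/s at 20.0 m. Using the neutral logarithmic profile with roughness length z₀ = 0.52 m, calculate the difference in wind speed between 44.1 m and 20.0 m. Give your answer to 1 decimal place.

Log law: V₂ = V₁ · ln(z₂/z₀)/ln(z₁/z₀) = 12.6 × 4.4404/3.6497 = 15.3299 m/s
ΔV = 15.3299 − 12.6 = 2.7299 m/s

2.7 m/s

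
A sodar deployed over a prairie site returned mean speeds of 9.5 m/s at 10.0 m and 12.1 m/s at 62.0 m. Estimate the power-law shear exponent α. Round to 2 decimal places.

α ≈ 0.13

Power law: V₂/V₁ = (z₂/z₁)^α ⇒ α = ln(V₂/V₁) / ln(z₂/z₁)
α = ln(12.1/9.5) / ln(62.0/10.0) = ln(1.2737) / ln(6.2000)
  = 0.24191 / 1.82455 = 0.13259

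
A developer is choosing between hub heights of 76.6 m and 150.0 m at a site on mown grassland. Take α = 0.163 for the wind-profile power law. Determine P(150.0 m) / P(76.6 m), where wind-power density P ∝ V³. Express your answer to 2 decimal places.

Speed ratio: V_B/V_A = (z_B/z_A)^α = (150.0/76.6)^0.163 = (1.9582)^0.163 = 1.11577
Power-density ratio: P_B/P_A = (V_B/V_A)³ = (1.11577)³ = 1.38906

1.39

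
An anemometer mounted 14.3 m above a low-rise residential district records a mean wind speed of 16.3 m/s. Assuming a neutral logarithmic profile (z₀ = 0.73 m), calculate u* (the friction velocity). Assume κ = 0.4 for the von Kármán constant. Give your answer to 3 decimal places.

Log law: V(z) = (u*/κ) · ln(z/z₀) ⇒ u* = κ · V / ln(z/z₀)
u* = 0.4 × 16.3 / ln(14.3/0.73) = 0.4 × 16.3 / 2.9750
   = 6.5200 / 2.9750 = 2.1916 m/s

u* ≈ 2.192 m/s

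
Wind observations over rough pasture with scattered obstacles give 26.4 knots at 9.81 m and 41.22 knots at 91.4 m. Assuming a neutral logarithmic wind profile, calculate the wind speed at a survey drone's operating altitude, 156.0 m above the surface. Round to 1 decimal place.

Log law: V ∝ ln(z/z₀). From the pair, with r = V₁/V₂ = 0.64047,
ln z₀ = (ln z₁ − r·ln z₂)/(1 − r) = (2.2834 − 0.64047×4.5152)/0.35953 = -1.6924 → z₀ = 0.1841 m
V₃ = V₁ · ln(z₃/z₀)/ln(z₁/z₀) = 26.4 × 6.7422/3.9758 = 44.7699 knots

44.8 knots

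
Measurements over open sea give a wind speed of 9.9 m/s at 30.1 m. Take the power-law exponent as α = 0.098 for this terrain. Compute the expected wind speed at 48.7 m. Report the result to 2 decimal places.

10.38 m/s

Power-law profile: V₂ = V₁ · (z₂/z₁)^α
V₂ = 9.9 × (48.7/30.1)^0.098 = 9.9 × (1.6179)^0.098
    = 9.9 × 1.0483 = 10.3780 m/s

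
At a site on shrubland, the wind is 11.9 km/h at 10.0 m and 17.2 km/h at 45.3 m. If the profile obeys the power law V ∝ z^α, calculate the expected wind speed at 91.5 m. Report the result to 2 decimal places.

20.42 km/h

First find α: α = ln(V₂/V₁)/ln(z₂/z₁) = ln(17.2/11.9)/ln(45.3/10.0) = 0.36837/1.51072 = 0.2438
Extrapolate from 45.3 m to 91.5 m: V₃ = 17.2 × (91.5/45.3)^0.2438 = 17.2 × 1.1870 = 20.4163 km/h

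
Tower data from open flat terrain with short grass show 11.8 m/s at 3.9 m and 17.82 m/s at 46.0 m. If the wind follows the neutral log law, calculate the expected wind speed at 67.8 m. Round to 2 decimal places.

Log law: V ∝ ln(z/z₀). From the pair, with r = V₁/V₂ = 0.66218,
ln z₀ = (ln z₁ − r·ln z₂)/(1 − r) = (1.3610 − 0.66218×3.8286)/0.33782 = -3.4760 → z₀ = 0.03093 m
V₃ = V₁ · ln(z₃/z₀)/ln(z₁/z₀) = 11.8 × 7.6925/4.8370 = 18.7664 m/s

18.77 m/s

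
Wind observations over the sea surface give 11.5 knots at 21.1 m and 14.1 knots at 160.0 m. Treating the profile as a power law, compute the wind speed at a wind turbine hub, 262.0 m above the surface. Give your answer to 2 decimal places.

First find α: α = ln(V₂/V₁)/ln(z₂/z₁) = ln(14.1/11.5)/ln(160.0/21.1) = 0.20383/2.02590 = 0.1006
Extrapolate from 160.0 m to 262.0 m: V₃ = 14.1 × (262.0/160.0)^0.1006 = 14.1 × 1.0509 = 14.8173 knots

14.82 knots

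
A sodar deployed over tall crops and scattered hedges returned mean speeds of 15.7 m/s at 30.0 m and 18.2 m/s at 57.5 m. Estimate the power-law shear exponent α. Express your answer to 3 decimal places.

α ≈ 0.227

Power law: V₂/V₁ = (z₂/z₁)^α ⇒ α = ln(V₂/V₁) / ln(z₂/z₁)
α = ln(18.2/15.7) / ln(57.5/30.0) = ln(1.1592) / ln(1.9167)
  = 0.14776 / 0.65059 = 0.22712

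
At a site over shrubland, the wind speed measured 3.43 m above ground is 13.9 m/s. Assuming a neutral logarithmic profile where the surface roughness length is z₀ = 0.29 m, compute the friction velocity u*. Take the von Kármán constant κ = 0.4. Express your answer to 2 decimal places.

Log law: V(z) = (u*/κ) · ln(z/z₀) ⇒ u* = κ · V / ln(z/z₀)
u* = 0.4 × 13.9 / ln(3.43/0.29) = 0.4 × 13.9 / 2.4704
   = 5.5600 / 2.4704 = 2.2506 m/s

u* ≈ 2.25 m/s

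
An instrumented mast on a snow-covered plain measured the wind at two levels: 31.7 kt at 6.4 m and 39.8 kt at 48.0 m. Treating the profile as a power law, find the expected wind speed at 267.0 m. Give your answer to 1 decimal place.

48.3 kt

First find α: α = ln(V₂/V₁)/ln(z₂/z₁) = ln(39.8/31.7)/ln(48.0/6.4) = 0.22755/2.01490 = 0.1129
Extrapolate from 48.0 m to 267.0 m: V₃ = 39.8 × (267.0/48.0)^0.1129 = 39.8 × 1.2139 = 48.3113 kt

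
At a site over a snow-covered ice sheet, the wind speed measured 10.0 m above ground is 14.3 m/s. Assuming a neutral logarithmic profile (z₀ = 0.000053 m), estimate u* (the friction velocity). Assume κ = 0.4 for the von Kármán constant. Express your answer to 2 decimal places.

Log law: V(z) = (u*/κ) · ln(z/z₀) ⇒ u* = κ · V / ln(z/z₀)
u* = 0.4 × 14.3 / ln(10.0/0.000053) = 0.4 × 14.3 / 12.1478
   = 5.7200 / 12.1478 = 0.4709 m/s

u* ≈ 0.47 m/s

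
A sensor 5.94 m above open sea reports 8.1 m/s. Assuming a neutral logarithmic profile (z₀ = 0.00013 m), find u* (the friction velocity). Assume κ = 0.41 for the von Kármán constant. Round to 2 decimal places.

Log law: V(z) = (u*/κ) · ln(z/z₀) ⇒ u* = κ · V / ln(z/z₀)
u* = 0.41 × 8.1 / ln(5.94/0.00013) = 0.41 × 8.1 / 10.7297
   = 3.3210 / 10.7297 = 0.3095 m/s

u* ≈ 0.31 m/s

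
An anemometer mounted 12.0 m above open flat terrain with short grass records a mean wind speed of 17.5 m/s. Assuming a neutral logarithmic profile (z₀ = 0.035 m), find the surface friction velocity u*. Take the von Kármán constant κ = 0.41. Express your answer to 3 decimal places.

u* ≈ 1.229 m/s

Log law: V(z) = (u*/κ) · ln(z/z₀) ⇒ u* = κ · V / ln(z/z₀)
u* = 0.41 × 17.5 / ln(12.0/0.035) = 0.41 × 17.5 / 5.8373
   = 7.1750 / 5.8373 = 1.2292 m/s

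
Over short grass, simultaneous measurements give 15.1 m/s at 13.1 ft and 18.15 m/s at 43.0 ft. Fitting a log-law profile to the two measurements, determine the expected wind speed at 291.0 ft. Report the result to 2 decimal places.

Log law: V ∝ ln(z/z₀). From the pair, with r = V₁/V₂ = 0.83196,
ln z₀ = (ln z₁ − r·ln z₂)/(1 − r) = (2.5726 − 0.83196×3.7612)/0.16804 = -3.3119 → z₀ = 0.03645 ft
V₃ = V₁ · ln(z₃/z₀)/ln(z₁/z₀) = 15.1 × 8.9852/5.8845 = 23.0566 m/s

23.06 m/s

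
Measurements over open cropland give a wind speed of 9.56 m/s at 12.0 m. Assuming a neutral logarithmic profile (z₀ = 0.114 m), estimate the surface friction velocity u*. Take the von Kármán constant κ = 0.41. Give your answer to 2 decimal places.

Log law: V(z) = (u*/κ) · ln(z/z₀) ⇒ u* = κ · V / ln(z/z₀)
u* = 0.41 × 9.56 / ln(12.0/0.114) = 0.41 × 9.56 / 4.6565
   = 3.9196 / 4.6565 = 0.8418 m/s

u* ≈ 0.84 m/s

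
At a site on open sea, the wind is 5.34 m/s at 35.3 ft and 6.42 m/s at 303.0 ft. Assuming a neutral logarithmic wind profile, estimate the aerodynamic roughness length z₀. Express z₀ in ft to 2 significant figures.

Log law: V(z) ∝ ln(z/z₀). With r = V₁/V₂ = 5.34/6.42 = 0.83178,
r · ln(z₂/z₀) = ln(z₁/z₀) ⇒ ln z₀ = (ln z₁ − r·ln z₂)/(1 − r)
ln z₀ = (3.56388 − 0.83178×5.71373) / 0.16822 = -7.0659
z₀ = exp(-7.0659) = 0.0008537 ft

z₀ ≈ 0.00085 ft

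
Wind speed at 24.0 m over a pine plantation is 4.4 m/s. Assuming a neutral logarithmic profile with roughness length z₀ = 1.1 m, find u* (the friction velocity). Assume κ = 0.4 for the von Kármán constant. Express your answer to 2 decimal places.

Log law: V(z) = (u*/κ) · ln(z/z₀) ⇒ u* = κ · V / ln(z/z₀)
u* = 0.4 × 4.4 / ln(24.0/1.1) = 0.4 × 4.4 / 3.0827
   = 1.7600 / 3.0827 = 0.5709 m/s

u* ≈ 0.57 m/s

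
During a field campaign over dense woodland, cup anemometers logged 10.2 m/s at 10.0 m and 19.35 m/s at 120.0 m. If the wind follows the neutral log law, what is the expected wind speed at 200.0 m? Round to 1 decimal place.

21.2 m/s

Log law: V ∝ ln(z/z₀). From the pair, with r = V₁/V₂ = 0.52713,
ln z₀ = (ln z₁ − r·ln z₂)/(1 − r) = (2.3026 − 0.52713×4.7875)/0.47287 = -0.4675 → z₀ = 0.6266 m
V₃ = V₁ · ln(z₃/z₀)/ln(z₁/z₀) = 10.2 × 5.7658/2.7701 = 21.2310 m/s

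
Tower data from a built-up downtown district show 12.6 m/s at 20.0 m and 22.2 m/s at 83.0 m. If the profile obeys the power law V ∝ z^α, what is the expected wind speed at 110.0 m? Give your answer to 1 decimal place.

First find α: α = ln(V₂/V₁)/ln(z₂/z₁) = ln(22.2/12.6)/ln(83.0/20.0) = 0.56640/1.42311 = 0.3980
Extrapolate from 83.0 m to 110.0 m: V₃ = 22.2 × (110.0/83.0)^0.3980 = 22.2 × 1.1186 = 24.8333 m/s

24.8 m/s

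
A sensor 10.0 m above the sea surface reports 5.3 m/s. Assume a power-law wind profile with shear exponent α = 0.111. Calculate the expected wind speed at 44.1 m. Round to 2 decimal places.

6.25 m/s

Power-law profile: V₂ = V₁ · (z₂/z₁)^α
V₂ = 5.3 × (44.1/10.0)^0.111 = 5.3 × (4.4100)^0.111
    = 5.3 × 1.1791 = 6.2490 m/s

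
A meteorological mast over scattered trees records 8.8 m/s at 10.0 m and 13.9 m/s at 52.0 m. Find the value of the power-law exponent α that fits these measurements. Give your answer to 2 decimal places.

α ≈ 0.28

Power law: V₂/V₁ = (z₂/z₁)^α ⇒ α = ln(V₂/V₁) / ln(z₂/z₁)
α = ln(13.9/8.8) / ln(52.0/10.0) = ln(1.5795) / ln(5.2000)
  = 0.45714 / 1.64866 = 0.27728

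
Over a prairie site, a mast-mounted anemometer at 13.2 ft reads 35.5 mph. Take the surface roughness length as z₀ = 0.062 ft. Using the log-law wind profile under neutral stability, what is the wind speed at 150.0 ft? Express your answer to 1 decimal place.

Log law: V(z) ∝ ln(z/z₀), so V₂/V₁ = ln(z₂/z₀) / ln(z₁/z₀).
ln(150.0/0.062) = 7.7913, ln(13.2/0.062) = 5.3608
V₂ = 35.5 × 7.7913/5.3608 = 35.5 × 1.4534 = 51.5945 mph

51.6 mph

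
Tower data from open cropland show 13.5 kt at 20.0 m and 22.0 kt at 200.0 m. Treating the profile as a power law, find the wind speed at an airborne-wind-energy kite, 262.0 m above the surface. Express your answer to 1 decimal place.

23.3 kt

First find α: α = ln(V₂/V₁)/ln(z₂/z₁) = ln(22.0/13.5)/ln(200.0/20.0) = 0.48835/2.30259 = 0.2121
Extrapolate from 200.0 m to 262.0 m: V₃ = 22.0 × (262.0/200.0)^0.2121 = 22.0 × 1.0589 = 23.2967 kt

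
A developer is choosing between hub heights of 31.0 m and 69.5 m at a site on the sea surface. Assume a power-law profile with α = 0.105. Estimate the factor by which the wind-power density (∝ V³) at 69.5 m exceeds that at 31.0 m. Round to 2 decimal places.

1.29

Speed ratio: V_B/V_A = (z_B/z_A)^α = (69.5/31.0)^0.105 = (2.2419)^0.105 = 1.08847
Power-density ratio: P_B/P_A = (V_B/V_A)³ = (1.08847)³ = 1.28957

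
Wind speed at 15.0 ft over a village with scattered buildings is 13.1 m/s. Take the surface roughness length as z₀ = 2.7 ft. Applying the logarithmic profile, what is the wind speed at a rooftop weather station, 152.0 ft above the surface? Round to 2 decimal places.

Log law: V(z) ∝ ln(z/z₀), so V₂/V₁ = ln(z₂/z₀) / ln(z₁/z₀).
ln(152.0/2.7) = 4.0306, ln(15.0/2.7) = 1.7148
V₂ = 13.1 × 4.0306/1.7148 = 13.1 × 2.3505 = 30.7915 m/s

30.79 m/s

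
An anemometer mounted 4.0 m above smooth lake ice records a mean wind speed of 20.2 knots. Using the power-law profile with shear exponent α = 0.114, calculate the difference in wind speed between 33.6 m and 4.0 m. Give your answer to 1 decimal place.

Power law: V₂ = V₁ · (z₂/z₁)^α = 20.2 × (8.4000)^0.114 = 25.7466 knots
ΔV = 25.7466 − 20.2 = 5.5466 knots

5.5 knots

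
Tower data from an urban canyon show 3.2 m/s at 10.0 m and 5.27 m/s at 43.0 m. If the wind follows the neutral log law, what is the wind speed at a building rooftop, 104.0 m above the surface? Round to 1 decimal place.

6.5 m/s

Log law: V ∝ ln(z/z₀). From the pair, with r = V₁/V₂ = 0.60721,
ln z₀ = (ln z₁ − r·ln z₂)/(1 − r) = (2.3026 − 0.60721×3.7612)/0.39279 = 0.0477 → z₀ = 1.049 m
V₃ = V₁ · ln(z₃/z₀)/ln(z₁/z₀) = 3.2 × 4.5967/2.2549 = 6.5234 m/s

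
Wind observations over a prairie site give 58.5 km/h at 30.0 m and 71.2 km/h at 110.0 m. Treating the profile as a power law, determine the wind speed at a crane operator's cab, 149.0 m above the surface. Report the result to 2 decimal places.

First find α: α = ln(V₂/V₁)/ln(z₂/z₁) = ln(71.2/58.5)/ln(110.0/30.0) = 0.19647/1.29928 = 0.1512
Extrapolate from 110.0 m to 149.0 m: V₃ = 71.2 × (149.0/110.0)^0.1512 = 71.2 × 1.0470 = 74.5433 km/h

74.54 km/h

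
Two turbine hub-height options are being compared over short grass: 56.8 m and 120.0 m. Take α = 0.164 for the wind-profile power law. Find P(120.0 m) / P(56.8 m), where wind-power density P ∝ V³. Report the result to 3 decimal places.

1.445

Speed ratio: V_B/V_A = (z_B/z_A)^α = (120.0/56.8)^0.164 = (2.1127)^0.164 = 1.13051
Power-density ratio: P_B/P_A = (V_B/V_A)³ = (1.13051)³ = 1.44483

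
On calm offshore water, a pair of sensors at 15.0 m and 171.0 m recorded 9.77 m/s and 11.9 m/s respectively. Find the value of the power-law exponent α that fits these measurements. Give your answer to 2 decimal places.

Power law: V₂/V₁ = (z₂/z₁)^α ⇒ α = ln(V₂/V₁) / ln(z₂/z₁)
α = ln(11.9/9.77) / ln(171.0/15.0) = ln(1.2180) / ln(11.4000)
  = 0.19722 / 2.43361 = 0.08104

α ≈ 0.08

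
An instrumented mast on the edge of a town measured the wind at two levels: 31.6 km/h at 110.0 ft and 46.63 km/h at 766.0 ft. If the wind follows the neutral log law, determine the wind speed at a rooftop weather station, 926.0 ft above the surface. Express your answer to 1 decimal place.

48.1 km/h

Log law: V ∝ ln(z/z₀). From the pair, with r = V₁/V₂ = 0.67768,
ln z₀ = (ln z₁ − r·ln z₂)/(1 − r) = (4.7005 − 0.67768×6.6412)/0.32232 = 0.6202 → z₀ = 1.859 ft
V₃ = V₁ · ln(z₃/z₀)/ln(z₁/z₀) = 31.6 × 6.2106/4.0803 = 48.0991 km/h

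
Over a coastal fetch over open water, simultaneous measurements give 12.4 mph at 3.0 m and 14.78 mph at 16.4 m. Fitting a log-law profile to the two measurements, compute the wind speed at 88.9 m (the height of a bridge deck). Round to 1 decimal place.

17.1 mph

Log law: V ∝ ln(z/z₀). From the pair, with r = V₁/V₂ = 0.83897,
ln z₀ = (ln z₁ − r·ln z₂)/(1 − r) = (1.0986 − 0.83897×2.7973)/0.16103 = -7.7516 → z₀ = 0.0004301 m
V₃ = V₁ · ln(z₃/z₀)/ln(z₁/z₀) = 12.4 × 12.2391/8.8502 = 17.1482 mph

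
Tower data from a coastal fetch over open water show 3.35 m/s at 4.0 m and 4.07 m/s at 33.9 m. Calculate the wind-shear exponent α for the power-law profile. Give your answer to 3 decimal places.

α ≈ 0.091

Power law: V₂/V₁ = (z₂/z₁)^α ⇒ α = ln(V₂/V₁) / ln(z₂/z₁)
α = ln(4.07/3.35) / ln(33.9/4.0) = ln(1.2149) / ln(8.4750)
  = 0.19468 / 2.13712 = 0.09110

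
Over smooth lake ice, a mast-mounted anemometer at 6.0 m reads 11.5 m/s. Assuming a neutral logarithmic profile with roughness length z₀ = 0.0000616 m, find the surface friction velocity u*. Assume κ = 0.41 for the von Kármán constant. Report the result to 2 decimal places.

u* ≈ 0.41 m/s

Log law: V(z) = (u*/κ) · ln(z/z₀) ⇒ u* = κ · V / ln(z/z₀)
u* = 0.41 × 11.5 / ln(6.0/0.0000616) = 0.41 × 11.5 / 11.4866
   = 4.7150 / 11.4866 = 0.4105 m/s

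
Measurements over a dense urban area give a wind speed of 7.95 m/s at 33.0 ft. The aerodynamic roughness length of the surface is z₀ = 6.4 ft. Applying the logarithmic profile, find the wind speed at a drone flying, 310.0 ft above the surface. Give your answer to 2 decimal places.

18.81 m/s

Log law: V(z) ∝ ln(z/z₀), so V₂/V₁ = ln(z₂/z₀) / ln(z₁/z₀).
ln(310.0/6.4) = 3.8803, ln(33.0/6.4) = 1.6402
V₂ = 7.95 × 3.8803/1.6402 = 7.95 × 2.3657 = 18.8075 m/s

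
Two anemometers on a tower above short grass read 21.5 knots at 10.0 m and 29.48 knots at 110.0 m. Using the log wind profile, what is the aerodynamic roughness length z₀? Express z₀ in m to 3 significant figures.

z₀ ≈ 0.0156 m

Log law: V(z) ∝ ln(z/z₀). With r = V₁/V₂ = 21.5/29.48 = 0.72931,
r · ln(z₂/z₀) = ln(z₁/z₀) ⇒ ln z₀ = (ln z₁ − r·ln z₂)/(1 − r)
ln z₀ = (2.30259 − 0.72931×4.70048) / 0.27069 = -4.1579
z₀ = exp(-4.1579) = 0.01564 m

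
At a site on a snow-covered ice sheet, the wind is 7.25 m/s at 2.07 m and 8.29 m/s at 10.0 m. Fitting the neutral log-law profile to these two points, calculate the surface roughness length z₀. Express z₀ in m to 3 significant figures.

Log law: V(z) ∝ ln(z/z₀). With r = V₁/V₂ = 7.25/8.29 = 0.87455,
r · ln(z₂/z₀) = ln(z₁/z₀) ⇒ ln z₀ = (ln z₁ − r·ln z₂)/(1 − r)
ln z₀ = (0.72755 − 0.87455×2.30259) / 0.12545 = -10.2523
z₀ = exp(-10.2523) = 0.00003528 m

z₀ ≈ 0.0000353 m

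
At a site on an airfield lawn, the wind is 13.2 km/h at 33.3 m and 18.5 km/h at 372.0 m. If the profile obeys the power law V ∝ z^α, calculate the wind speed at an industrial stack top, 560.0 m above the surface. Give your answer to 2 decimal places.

First find α: α = ln(V₂/V₁)/ln(z₂/z₁) = ln(18.5/13.2)/ln(372.0/33.3) = 0.33755/2.41334 = 0.1399
Extrapolate from 372.0 m to 560.0 m: V₃ = 18.5 × (560.0/372.0)^0.1399 = 18.5 × 1.0589 = 19.5893 km/h

19.59 km/h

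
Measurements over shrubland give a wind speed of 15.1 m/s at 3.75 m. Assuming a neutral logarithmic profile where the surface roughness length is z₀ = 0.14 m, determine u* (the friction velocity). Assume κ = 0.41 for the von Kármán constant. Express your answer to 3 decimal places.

u* ≈ 1.883 m/s

Log law: V(z) = (u*/κ) · ln(z/z₀) ⇒ u* = κ · V / ln(z/z₀)
u* = 0.41 × 15.1 / ln(3.75/0.14) = 0.41 × 15.1 / 3.2879
   = 6.1910 / 3.2879 = 1.8830 m/s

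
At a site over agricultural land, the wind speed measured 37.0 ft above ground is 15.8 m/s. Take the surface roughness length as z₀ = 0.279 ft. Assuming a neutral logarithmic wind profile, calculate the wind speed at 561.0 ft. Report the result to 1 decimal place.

24.6 m/s

Log law: V(z) ∝ ln(z/z₀), so V₂/V₁ = ln(z₂/z₀) / ln(z₁/z₀).
ln(561.0/0.279) = 7.6063, ln(37.0/0.279) = 4.8875
V₂ = 15.8 × 7.6063/4.8875 = 15.8 × 1.5563 = 24.5892 m/s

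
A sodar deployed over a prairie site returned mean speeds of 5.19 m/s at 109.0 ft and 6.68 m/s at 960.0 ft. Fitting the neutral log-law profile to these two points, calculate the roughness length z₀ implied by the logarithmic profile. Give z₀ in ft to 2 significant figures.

Log law: V(z) ∝ ln(z/z₀). With r = V₁/V₂ = 5.19/6.68 = 0.77695,
r · ln(z₂/z₀) = ln(z₁/z₀) ⇒ ln z₀ = (ln z₁ − r·ln z₂)/(1 − r)
ln z₀ = (4.69135 − 0.77695×6.86693) / 0.22305 = -2.8867
z₀ = exp(-2.8867) = 0.05576 ft

z₀ ≈ 0.056 ft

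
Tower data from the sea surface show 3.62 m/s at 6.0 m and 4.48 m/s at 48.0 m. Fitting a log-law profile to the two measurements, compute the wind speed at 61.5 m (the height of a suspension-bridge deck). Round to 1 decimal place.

4.6 m/s

Log law: V ∝ ln(z/z₀). From the pair, with r = V₁/V₂ = 0.80804,
ln z₀ = (ln z₁ − r·ln z₂)/(1 − r) = (1.7918 − 0.80804×3.8712)/0.19196 = -6.9612 → z₀ = 0.0009479 m
V₃ = V₁ · ln(z₃/z₀)/ln(z₁/z₀) = 3.62 × 11.0803/8.7530 = 4.5825 m/s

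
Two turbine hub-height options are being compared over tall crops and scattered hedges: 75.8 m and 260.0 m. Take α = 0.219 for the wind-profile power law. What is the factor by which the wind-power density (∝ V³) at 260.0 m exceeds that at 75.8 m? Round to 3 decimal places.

2.247

Speed ratio: V_B/V_A = (z_B/z_A)^α = (260.0/75.8)^0.219 = (3.4301)^0.219 = 1.30988
Power-density ratio: P_B/P_A = (V_B/V_A)³ = (1.30988)³ = 2.24747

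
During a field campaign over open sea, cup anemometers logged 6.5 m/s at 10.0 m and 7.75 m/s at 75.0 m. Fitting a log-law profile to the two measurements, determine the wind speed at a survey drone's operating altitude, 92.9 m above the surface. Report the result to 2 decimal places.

7.88 m/s

Log law: V ∝ ln(z/z₀). From the pair, with r = V₁/V₂ = 0.83871,
ln z₀ = (ln z₁ − r·ln z₂)/(1 − r) = (2.3026 − 0.83871×4.3175)/0.16129 = -8.1749 → z₀ = 0.0002816 m
V₃ = V₁ · ln(z₃/z₀)/ln(z₁/z₀) = 6.5 × 12.7064/10.4775 = 7.8828 m/s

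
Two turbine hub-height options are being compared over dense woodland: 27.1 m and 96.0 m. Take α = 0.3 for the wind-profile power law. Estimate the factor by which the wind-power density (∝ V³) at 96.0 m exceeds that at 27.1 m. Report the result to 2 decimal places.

3.12

Speed ratio: V_B/V_A = (z_B/z_A)^α = (96.0/27.1)^0.3 = (3.5424)^0.3 = 1.46147
Power-density ratio: P_B/P_A = (V_B/V_A)³ = (1.46147)³ = 3.12156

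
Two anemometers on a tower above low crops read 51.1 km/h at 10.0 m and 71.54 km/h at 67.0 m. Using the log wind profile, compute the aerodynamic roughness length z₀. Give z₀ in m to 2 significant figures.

z₀ ≈ 0.086 m

Log law: V(z) ∝ ln(z/z₀). With r = V₁/V₂ = 51.1/71.54 = 0.71429,
r · ln(z₂/z₀) = ln(z₁/z₀) ⇒ ln z₀ = (ln z₁ − r·ln z₂)/(1 − r)
ln z₀ = (2.30259 − 0.71429×4.20469) / 0.28571 = -2.4527
z₀ = exp(-2.4527) = 0.08606 m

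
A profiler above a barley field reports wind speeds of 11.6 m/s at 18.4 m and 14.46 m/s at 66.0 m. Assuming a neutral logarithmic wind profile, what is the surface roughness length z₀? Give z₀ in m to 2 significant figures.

z₀ ≈ 0.10 m

Log law: V(z) ∝ ln(z/z₀). With r = V₁/V₂ = 11.6/14.46 = 0.80221,
r · ln(z₂/z₀) = ln(z₁/z₀) ⇒ ln z₀ = (ln z₁ − r·ln z₂)/(1 − r)
ln z₀ = (2.91235 − 0.80221×4.18965) / 0.19779 = -2.2683
z₀ = exp(-2.2683) = 0.1035 m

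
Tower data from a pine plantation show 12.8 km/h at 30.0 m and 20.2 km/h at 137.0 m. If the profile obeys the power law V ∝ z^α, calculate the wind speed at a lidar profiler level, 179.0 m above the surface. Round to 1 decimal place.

First find α: α = ln(V₂/V₁)/ln(z₂/z₁) = ln(20.2/12.8)/ln(137.0/30.0) = 0.45624/1.51878 = 0.3004
Extrapolate from 137.0 m to 179.0 m: V₃ = 20.2 × (179.0/137.0)^0.3004 = 20.2 × 1.0836 = 21.8896 km/h

21.9 km/h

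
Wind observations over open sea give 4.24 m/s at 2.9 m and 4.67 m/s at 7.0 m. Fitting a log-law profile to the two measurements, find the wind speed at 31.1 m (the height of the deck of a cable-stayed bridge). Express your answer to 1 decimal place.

5.4 m/s

Log law: V ∝ ln(z/z₀). From the pair, with r = V₁/V₂ = 0.90792,
ln z₀ = (ln z₁ − r·ln z₂)/(1 − r) = (1.0647 − 0.90792×1.9459)/0.09208 = -7.6243 → z₀ = 0.0004884 m
V₃ = V₁ · ln(z₃/z₀)/ln(z₁/z₀) = 4.24 × 11.0615/8.6890 = 5.3977 m/s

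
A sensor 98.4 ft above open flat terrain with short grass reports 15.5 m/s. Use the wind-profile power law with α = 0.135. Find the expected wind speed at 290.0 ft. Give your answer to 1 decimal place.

Power-law profile: V₂ = V₁ · (z₂/z₁)^α
V₂ = 15.5 × (290.0/98.4)^0.135 = 15.5 × (2.9472)^0.135
    = 15.5 × 1.1571 = 17.9350 m/s

17.9 m/s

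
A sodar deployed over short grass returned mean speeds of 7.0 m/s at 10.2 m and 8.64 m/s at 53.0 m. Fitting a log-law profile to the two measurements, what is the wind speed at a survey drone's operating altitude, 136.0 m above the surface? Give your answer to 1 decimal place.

9.6 m/s

Log law: V ∝ ln(z/z₀). From the pair, with r = V₁/V₂ = 0.81019,
ln z₀ = (ln z₁ − r·ln z₂)/(1 − r) = (2.3224 − 0.81019×3.9703)/0.18981 = -4.7113 → z₀ = 0.008993 m
V₃ = V₁ · ln(z₃/z₀)/ln(z₁/z₀) = 7.0 × 9.6240/7.0337 = 9.5778 m/s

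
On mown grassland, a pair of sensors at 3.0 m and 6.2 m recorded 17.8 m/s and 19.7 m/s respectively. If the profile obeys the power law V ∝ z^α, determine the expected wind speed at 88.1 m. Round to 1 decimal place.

First find α: α = ln(V₂/V₁)/ln(z₂/z₁) = ln(19.7/17.8)/ln(6.2/3.0) = 0.10142/0.72594 = 0.1397
Extrapolate from 6.2 m to 88.1 m: V₃ = 19.7 × (88.1/6.2)^0.1397 = 19.7 × 1.4489 = 28.5426 m/s

28.5 m/s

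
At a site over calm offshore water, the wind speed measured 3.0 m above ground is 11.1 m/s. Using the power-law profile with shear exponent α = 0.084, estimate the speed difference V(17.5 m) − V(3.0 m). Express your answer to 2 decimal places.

Power law: V₂ = V₁ · (z₂/z₁)^α = 11.1 × (5.8333)^0.084 = 12.8724 m/s
ΔV = 12.8724 − 11.1 = 1.7724 m/s

1.77 m/s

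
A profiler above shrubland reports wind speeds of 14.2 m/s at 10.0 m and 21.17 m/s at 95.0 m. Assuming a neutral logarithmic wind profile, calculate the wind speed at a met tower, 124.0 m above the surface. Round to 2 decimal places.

21.99 m/s

Log law: V ∝ ln(z/z₀). From the pair, with r = V₁/V₂ = 0.67076,
ln z₀ = (ln z₁ − r·ln z₂)/(1 − r) = (2.3026 − 0.67076×4.5539)/0.32924 = -2.2840 → z₀ = 0.1019 m
V₃ = V₁ · ln(z₃/z₀)/ln(z₁/z₀) = 14.2 × 7.1043/4.5866 = 21.9948 m/s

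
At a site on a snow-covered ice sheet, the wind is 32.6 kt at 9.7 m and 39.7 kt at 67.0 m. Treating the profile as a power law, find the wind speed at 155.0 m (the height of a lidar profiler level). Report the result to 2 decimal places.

43.24 kt

First find α: α = ln(V₂/V₁)/ln(z₂/z₁) = ln(39.7/32.6)/ln(67.0/9.7) = 0.19704/1.93257 = 0.1020
Extrapolate from 67.0 m to 155.0 m: V₃ = 39.7 × (155.0/67.0)^0.1020 = 39.7 × 1.0893 = 43.2443 kt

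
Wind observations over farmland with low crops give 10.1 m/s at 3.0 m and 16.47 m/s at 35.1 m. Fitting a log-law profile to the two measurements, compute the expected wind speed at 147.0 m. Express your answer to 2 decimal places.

20.18 m/s

Log law: V ∝ ln(z/z₀). From the pair, with r = V₁/V₂ = 0.61324,
ln z₀ = (ln z₁ − r·ln z₂)/(1 − r) = (1.0986 − 0.61324×3.5582)/0.38676 = -2.8012 → z₀ = 0.06074 m
V₃ = V₁ · ln(z₃/z₀)/ln(z₁/z₀) = 10.1 × 7.7916/3.8998 = 20.1793 m/s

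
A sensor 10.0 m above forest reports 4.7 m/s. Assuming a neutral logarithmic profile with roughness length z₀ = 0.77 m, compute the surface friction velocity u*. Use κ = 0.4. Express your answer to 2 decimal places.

Log law: V(z) = (u*/κ) · ln(z/z₀) ⇒ u* = κ · V / ln(z/z₀)
u* = 0.4 × 4.7 / ln(10.0/0.77) = 0.4 × 4.7 / 2.5639
   = 1.8800 / 2.5639 = 0.7332 m/s

u* ≈ 0.73 m/s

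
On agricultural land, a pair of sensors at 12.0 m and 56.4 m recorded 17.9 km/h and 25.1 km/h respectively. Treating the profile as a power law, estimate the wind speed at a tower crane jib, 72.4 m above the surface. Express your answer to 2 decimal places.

26.51 km/h

First find α: α = ln(V₂/V₁)/ln(z₂/z₁) = ln(25.1/17.9)/ln(56.4/12.0) = 0.33807/1.54756 = 0.2185
Extrapolate from 56.4 m to 72.4 m: V₃ = 25.1 × (72.4/56.4)^0.2185 = 25.1 × 1.0561 = 26.5074 km/h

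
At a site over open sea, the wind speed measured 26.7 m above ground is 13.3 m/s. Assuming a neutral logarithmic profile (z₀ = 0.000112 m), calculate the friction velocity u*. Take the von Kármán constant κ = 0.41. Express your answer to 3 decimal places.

u* ≈ 0.440 m/s

Log law: V(z) = (u*/κ) · ln(z/z₀) ⇒ u* = κ · V / ln(z/z₀)
u* = 0.41 × 13.3 / ln(26.7/0.000112) = 0.41 × 13.3 / 12.3817
   = 5.4530 / 12.3817 = 0.4404 m/s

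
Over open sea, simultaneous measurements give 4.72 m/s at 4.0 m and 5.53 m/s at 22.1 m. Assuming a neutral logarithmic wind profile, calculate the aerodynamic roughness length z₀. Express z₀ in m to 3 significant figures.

z₀ ≈ 0.000189 m

Log law: V(z) ∝ ln(z/z₀). With r = V₁/V₂ = 4.72/5.53 = 0.85353,
r · ln(z₂/z₀) = ln(z₁/z₀) ⇒ ln z₀ = (ln z₁ − r·ln z₂)/(1 − r)
ln z₀ = (1.38629 − 0.85353×3.09558) / 0.14647 = -8.5740
z₀ = exp(-8.5740) = 0.0001890 m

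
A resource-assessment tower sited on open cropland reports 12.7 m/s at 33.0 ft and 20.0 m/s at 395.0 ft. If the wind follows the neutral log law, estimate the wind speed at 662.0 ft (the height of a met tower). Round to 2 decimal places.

21.52 m/s

Log law: V ∝ ln(z/z₀). From the pair, with r = V₁/V₂ = 0.63500,
ln z₀ = (ln z₁ − r·ln z₂)/(1 − r) = (3.4965 − 0.63500×5.9789)/0.36500 = -0.8222 → z₀ = 0.4395 ft
V₃ = V₁ · ln(z₃/z₀)/ln(z₁/z₀) = 12.7 × 7.3174/4.3187 = 21.5185 m/s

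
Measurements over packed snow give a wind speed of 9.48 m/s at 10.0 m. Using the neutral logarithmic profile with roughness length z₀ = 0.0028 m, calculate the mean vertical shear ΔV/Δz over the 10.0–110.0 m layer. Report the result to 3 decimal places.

0.028 m/s/m

Log law: V₂ = V₁ · ln(z₂/z₀)/ln(z₁/z₀) = 9.48 × 10.5786/8.1807 = 12.2587 m/s
ΔV/Δz = (12.2587 − 9.48)/(110.0 − 10.0) = 2.7787/100.0000 = 0.02779 m/s/m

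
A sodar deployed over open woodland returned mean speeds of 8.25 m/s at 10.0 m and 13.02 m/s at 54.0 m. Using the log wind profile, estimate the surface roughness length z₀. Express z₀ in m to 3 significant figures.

Log law: V(z) ∝ ln(z/z₀). With r = V₁/V₂ = 8.25/13.02 = 0.63364,
r · ln(z₂/z₀) = ln(z₁/z₀) ⇒ ln z₀ = (ln z₁ − r·ln z₂)/(1 − r)
ln z₀ = (2.30259 − 0.63364×3.98898) / 0.36636 = -0.6141
z₀ = exp(-0.6141) = 0.5411 m

z₀ ≈ 0.541 m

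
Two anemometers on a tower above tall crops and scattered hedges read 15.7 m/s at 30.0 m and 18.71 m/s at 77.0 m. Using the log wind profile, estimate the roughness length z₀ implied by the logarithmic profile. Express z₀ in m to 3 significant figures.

z₀ ≈ 0.220 m

Log law: V(z) ∝ ln(z/z₀). With r = V₁/V₂ = 15.7/18.71 = 0.83912,
r · ln(z₂/z₀) = ln(z₁/z₀) ⇒ ln z₀ = (ln z₁ − r·ln z₂)/(1 − r)
ln z₀ = (3.40120 − 0.83912×4.34381) / 0.16088 = -1.5154
z₀ = exp(-1.5154) = 0.2197 m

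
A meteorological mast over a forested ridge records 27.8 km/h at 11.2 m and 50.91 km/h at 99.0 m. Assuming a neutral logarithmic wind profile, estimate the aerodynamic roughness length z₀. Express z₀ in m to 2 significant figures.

Log law: V(z) ∝ ln(z/z₀). With r = V₁/V₂ = 27.8/50.91 = 0.54606,
r · ln(z₂/z₀) = ln(z₁/z₀) ⇒ ln z₀ = (ln z₁ − r·ln z₂)/(1 − r)
ln z₀ = (2.41591 − 0.54606×4.59512) / 0.45394 = -0.2055
z₀ = exp(-0.2055) = 0.8142 m

z₀ ≈ 0.81 m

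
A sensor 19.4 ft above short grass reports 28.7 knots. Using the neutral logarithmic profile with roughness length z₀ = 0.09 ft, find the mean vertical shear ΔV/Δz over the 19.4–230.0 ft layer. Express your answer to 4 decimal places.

0.0627 knots/ft

Log law: V₂ = V₁ · ln(z₂/z₀)/ln(z₁/z₀) = 28.7 × 7.8460/5.3732 = 41.9080 knots
ΔV/Δz = (41.9080 − 28.7)/(230.0 − 19.4) = 13.2080/210.6000 = 0.06272 knots/ft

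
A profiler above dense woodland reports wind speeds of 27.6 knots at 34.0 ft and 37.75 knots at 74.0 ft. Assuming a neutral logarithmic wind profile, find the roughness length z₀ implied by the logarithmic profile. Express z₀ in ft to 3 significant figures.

z₀ ≈ 4.10 ft

Log law: V(z) ∝ ln(z/z₀). With r = V₁/V₂ = 27.6/37.75 = 0.73113,
r · ln(z₂/z₀) = ln(z₁/z₀) ⇒ ln z₀ = (ln z₁ − r·ln z₂)/(1 − r)
ln z₀ = (3.52636 − 0.73113×4.30407) / 0.26887 = 1.4116
z₀ = exp(1.4116) = 4.103 ft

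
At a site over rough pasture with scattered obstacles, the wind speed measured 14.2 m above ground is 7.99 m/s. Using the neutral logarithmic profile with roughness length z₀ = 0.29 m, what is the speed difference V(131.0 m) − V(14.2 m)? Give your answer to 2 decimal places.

Log law: V₂ = V₁ · ln(z₂/z₀)/ln(z₁/z₀) = 7.99 × 6.1131/3.8911 = 12.5526 m/s
ΔV = 12.5526 − 7.99 = 4.5626 m/s

4.56 m/s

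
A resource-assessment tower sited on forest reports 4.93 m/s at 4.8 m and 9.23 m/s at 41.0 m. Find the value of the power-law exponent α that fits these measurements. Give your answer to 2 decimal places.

α ≈ 0.29

Power law: V₂/V₁ = (z₂/z₁)^α ⇒ α = ln(V₂/V₁) / ln(z₂/z₁)
α = ln(9.23/4.93) / ln(41.0/4.8) = ln(1.8722) / ln(8.5417)
  = 0.62712 / 2.14496 = 0.29237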